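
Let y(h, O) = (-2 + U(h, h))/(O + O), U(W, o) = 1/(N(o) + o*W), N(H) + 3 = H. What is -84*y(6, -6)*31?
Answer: -16709/39 ≈ -428.44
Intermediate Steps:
N(H) = -3 + H
U(W, o) = 1/(-3 + o + W*o) (U(W, o) = 1/((-3 + o) + o*W) = 1/((-3 + o) + W*o) = 1/(-3 + o + W*o))
y(h, O) = (-2 + 1/(-3 + h + h**2))/(2*O) (y(h, O) = (-2 + 1/(-3 + h + h*h))/(O + O) = (-2 + 1/(-3 + h + h**2))/((2*O)) = (-2 + 1/(-3 + h + h**2))*(1/(2*O)) = (-2 + 1/(-3 + h + h**2))/(2*O))
-84*y(6, -6)*31 = -84*(7/2 - 1*6 - 1*6**2)/((-6)*(-3 + 6 + 6**2))*31 = -(-14)*(7/2 - 6 - 1*36)/(-3 + 6 + 36)*31 = -(-14)*(7/2 - 6 - 36)/39*31 = -(-14)*(-77)/(39*2)*31 = -84*77/468*31 = -539/39*31 = -16709/39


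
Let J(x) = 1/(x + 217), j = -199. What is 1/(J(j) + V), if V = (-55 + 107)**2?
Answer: 18/48673 ≈ 0.00036981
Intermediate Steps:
V = 2704 (V = 52**2 = 2704)
J(x) = 1/(217 + x)
1/(J(j) + V) = 1/(1/(217 - 199) + 2704) = 1/(1/18 + 2704) = 1/(48673/18) = 18/48673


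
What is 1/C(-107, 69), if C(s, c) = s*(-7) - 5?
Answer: 1/744 ≈ 0.0013441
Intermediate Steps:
C(s, c) = -5 - 7*s (C(s, c) = -7*s - 5 = -5 - 7*s)
1/C(-107, 69) = 1/(-5 - 7*(-107)) = 1/(-5 + 749) = 1/744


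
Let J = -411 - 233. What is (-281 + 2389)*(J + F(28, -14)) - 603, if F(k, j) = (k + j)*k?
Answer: -531819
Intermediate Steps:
J = -644
F(k, j) = k*(j + k) (F(k, j) = (j + k)*k = k*(j + k))
(-281 + 2389)*(J + F(28, -14)) - 603 = (-281 + 2389)*(-644 + 28*(-14 + 28)) - 603 = 2108*(-644 + 28*14) - 603 = 2108*(-644 + 392) - 603 = 2108*(-252) - 603 = -531216 - 603 = -531819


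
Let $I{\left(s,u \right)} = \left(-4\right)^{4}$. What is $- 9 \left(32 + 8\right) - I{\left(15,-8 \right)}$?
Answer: $-616$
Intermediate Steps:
$I{\left(s,u \right)} = 256$
$- 9 \left(32 + 8\right) - I{\left(15,-8 \right)} = - 9 \left(32 + 8\right) - 256 = \left(-9\right) 40 - 256 = -360 - 256 = -616$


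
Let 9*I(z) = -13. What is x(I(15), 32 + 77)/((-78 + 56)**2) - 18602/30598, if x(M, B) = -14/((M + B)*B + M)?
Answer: -237462543995/390595066642 ≈ -0.60795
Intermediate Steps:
I(z) = -13/9 (I(z) = (1/9)*(-13) = -13/9)
x(M, B) = -14/(M + B*(B + M)) (x(M, B) = -14/((B + M)*B + M) = -14/(B*(B + M) + M) = -14/(M + B*(B + M)))
x(I(15), 32 + 77)/((-78 + 56)**2) - 18602/30598 = (-14/(-13/9 + (32 + 77)**2 + (32 + 77)*(-13/9)))/((-78 + 56)**2) - 18602/30598 = (-14/(-13/9 + 109**2 + 109*(-13/9)))/((-22)**2) - 18602*1/30598 = -14/(-13/9 + 11881 - 1417/9)/484 - 9301/15299 = -14/105499/9*(1/484) - 9301/15299 = -14*9/105499*(1/484) - 9301/15299 = -126/105499*1/484 - 9301/15299 = -63/25530758 - 9301/15299 = -237462543995/390595066642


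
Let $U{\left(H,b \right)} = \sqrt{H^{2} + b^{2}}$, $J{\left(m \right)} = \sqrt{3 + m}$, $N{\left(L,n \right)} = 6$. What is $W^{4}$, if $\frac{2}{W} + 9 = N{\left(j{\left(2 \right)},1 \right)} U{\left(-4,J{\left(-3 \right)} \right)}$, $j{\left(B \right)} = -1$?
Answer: $\frac{16}{50625} \approx 0.00031605$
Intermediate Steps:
$W = \frac{2}{15}$ ($W = \frac{2}{-9 + 6 \sqrt{\left(-4\right)^{2} + \left(\sqrt{3 - 3}\right)^{2}}} = \frac{2}{-9 + 6 \sqrt{16 + \left(\sqrt{0}\right)^{2}}} = \frac{2}{-9 + 6 \sqrt{16 + 0^{2}}} = \frac{2}{-9 + 6 \sqrt{16 + 0}} = \frac{2}{-9 + 6 \sqrt{16}} = \frac{2}{-9 + 6 \cdot 4} = \frac{2}{-9 + 24} = \frac{2}{15} \approx 0.13333$)
$W^{4} = \left(\frac{2}{15}\right)^{4} = \frac{16}{50625}$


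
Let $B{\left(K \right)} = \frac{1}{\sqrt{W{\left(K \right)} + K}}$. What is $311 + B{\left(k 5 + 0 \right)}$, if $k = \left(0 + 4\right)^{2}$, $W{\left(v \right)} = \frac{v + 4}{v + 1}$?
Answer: $311 + \frac{3 \sqrt{1641}}{1094} \approx 311.11$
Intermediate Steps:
$W{\left(v \right)} = \frac{4 + v}{1 + v}$
$k = 16$ ($k = 4^{2} = 16$)
$B{\left(K \right)} = \frac{1}{\sqrt{K + \frac{4 + K}{1 + K}}}$ ($B{\left(K \right)} = \frac{1}{\sqrt{\frac{4 + K}{1 + K} + K}} = \frac{1}{\sqrt{K + \frac{4 + K}{1 + K}}}$)
$311 + B{\left(k 5 + 0 \right)} = 311 + \frac{1}{\sqrt{\frac{4 + \left(16 \cdot 5 + 0\right) + \left(16 \cdot 5 + 0\right) \left(1 + \left(16 \cdot 5 + 0\right)\right)}{1 + \left(16 \cdot 5 + 0\right)}}} = 311 + \frac{1}{\sqrt{\frac{4 + \left(80 + 0\right) + \left(80 + 0\right) \left(1 + \left(80 + 0\right)\right)}{1 + \left(80 + 0\right)}}} = 311 + \frac{1}{\sqrt{\frac{4 + 80 + 80 \left(1 + 80\right)}{1 + 80}}} = 311 + \frac{1}{\sqrt{\frac{4 + 80 + 80 \cdot 81}{81}}} = 311 + \frac{1}{\sqrt{\frac{4 + 80 + 6480}{81}}} = 311 + \frac{1}{\sqrt{\frac{1}{81} \cdot 6564}} = 311 + \frac{1}{\sqrt{\frac{2188}{27}}} = 311 + \frac{3 \sqrt{1641}}{1094}$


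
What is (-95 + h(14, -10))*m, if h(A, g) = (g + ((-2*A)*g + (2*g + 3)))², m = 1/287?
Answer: 63914/287 ≈ 222.70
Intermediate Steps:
m = 1/287 ≈ 0.0034843
h(A, g) = (3 + 3*g - 2*A*g)² (h(A, g) = (g + (-2*A*g + (3 + 2*g)))² = (g + (3 + 2*g - 2*A*g))² = (3 + 3*g - 2*A*g)²)
(-95 + h(14, -10))*m = (-95 + (3 + 3*(-10) - 2*14*(-10))²)*(1/287) = (-95 + (3 - 30 + 280)²)*(1/287) = (-95 + 253²)*(1/287) = (-95 + 64009)*(1/287) = 63914*(1/287) = 63914/287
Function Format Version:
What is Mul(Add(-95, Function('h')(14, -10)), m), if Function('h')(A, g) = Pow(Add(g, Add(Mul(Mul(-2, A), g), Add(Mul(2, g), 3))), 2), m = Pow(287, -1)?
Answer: Rational(63914, 287) ≈ 222.70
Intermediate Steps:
m = Rational(1, 287) ≈ 0.0034843
Function('h')(A, g) = Pow(Add(3, Mul(3, g), Mul(-2, A, g)), 2) (Function('h')(A, g) = Pow(Add(g, Add(Mul(-2, A, g), Add(3, Mul(2, g)))), 2) = Pow(Add(g, Add(3, Mul(2, g), Mul(-2, A, g))), 2) = Pow(Add(3, Mul(3, g), Mul(-2, A, g)), 2))
Mul(Add(-95, Function('h')(14, -10)), m) = Mul(Add(-95, Pow(Add(3, Mul(3, -10), Mul(-2, 14, -10)), 2)), Rational(1, 287)) = Mul(Add(-95, Pow(Add(3, -30, 280), 2)), Rational(1, 287)) = Mul(Add(-95, Pow(253, 2)), Rational(1, 287)) = Mul(Add(-95, 64009), Rational(1, 287)) = Mul(63914, Rational(1, 287)) = Rational(63914, 287)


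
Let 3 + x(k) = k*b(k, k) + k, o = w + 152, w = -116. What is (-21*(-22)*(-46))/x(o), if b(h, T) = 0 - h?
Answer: 7084/421 ≈ 16.827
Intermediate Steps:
b(h, T) = -h
o = 36 (o = -116 + 152 = 36)
x(k) = -3 + k - k**2 (x(k) = -3 + (k*(-k) + k) = -3 + (-k**2 + k) = -3 + (k - k**2) = -3 + k - k**2)
(-21*(-22)*(-46))/x(o) = (-21*(-22)*(-46))/(-3 + 36 - 1*36**2) = (462*(-46))/(-3 + 36 - 1*1296) = -21252/(-3 + 36 - 1296) = -21252/(-1263) = -21252*(-1/1263) = 7084/421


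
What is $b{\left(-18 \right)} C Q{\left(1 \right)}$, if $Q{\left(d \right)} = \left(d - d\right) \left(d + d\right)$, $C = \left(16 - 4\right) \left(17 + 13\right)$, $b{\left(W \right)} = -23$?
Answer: $0$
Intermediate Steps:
$C = 360$ ($C = 12 \cdot 30 = 360$)
$Q{\left(d \right)} = 0$ ($Q{\left(d \right)} = 0 \cdot 2 d = 0$)
$b{\left(-18 \right)} C Q{\left(1 \right)} = - 23 \cdot 360 \cdot 0 = \left(-23\right) 0 = 0$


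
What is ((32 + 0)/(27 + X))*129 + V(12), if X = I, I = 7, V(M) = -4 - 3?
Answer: 1945/17 ≈ 114.41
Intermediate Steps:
V(M) = -7
X = 7
((32 + 0)/(27 + X))*129 + V(12) = ((32 + 0)/(27 + 7))*129 - 7 = (32/34)*129 - 7 = (32*(1/34))*129 - 7 = (16/17)*129 - 7 = 2064/17 - 7 = 1945/17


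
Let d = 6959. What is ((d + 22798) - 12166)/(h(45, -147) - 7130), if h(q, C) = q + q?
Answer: -17591/7040 ≈ -2.4987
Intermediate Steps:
h(q, C) = 2*q
((d + 22798) - 12166)/(h(45, -147) - 7130) = ((6959 + 22798) - 12166)/(2*45 - 7130) = (29757 - 12166)/(90 - 7130) = 17591/(-7040) = 17591*(-1/7040) = -17591/7040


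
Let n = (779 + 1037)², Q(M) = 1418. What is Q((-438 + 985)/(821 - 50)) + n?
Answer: 3299274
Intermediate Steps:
n = 3297856 (n = 1816² = 3297856)
Q((-438 + 985)/(821 - 50)) + n = 1418 + 3297856 = 3299274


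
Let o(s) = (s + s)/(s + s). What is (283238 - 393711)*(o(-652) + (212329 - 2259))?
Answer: -23207173583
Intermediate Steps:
o(s) = 1 (o(s) = (2*s)/((2*s)) = (2*s)*(1/(2*s)) = 1)
(283238 - 393711)*(o(-652) + (212329 - 2259)) = (283238 - 393711)*(1 + (212329 - 2259)) = -110473*(1 + 210070) = -110473*210071 = -23207173583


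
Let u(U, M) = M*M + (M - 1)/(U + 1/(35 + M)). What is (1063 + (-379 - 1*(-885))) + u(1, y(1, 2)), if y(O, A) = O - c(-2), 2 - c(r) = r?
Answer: 51946/33 ≈ 1574.1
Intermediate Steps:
c(r) = 2 - r
y(O, A) = -4 + O (y(O, A) = O - (2 - 1*(-2)) = O - (2 + 2) = O - 1*4 = O - 4 = -4 + O)
u(U, M) = M² + (-1 + M)/(U + 1/(35 + M))
(1063 + (-379 - 1*(-885))) + u(1, y(1, 2)) = (1063 + (-379 - 1*(-885))) + (-35 + 2*(-4 + 1)² + 34*(-4 + 1) + 1*(-4 + 1)³ + 35*1*(-4 + 1)²)/(1 + 35*1 + (-4 + 1)*1) = (1063 + (-379 + 885)) + (-35 + 2*(-3)² + 34*(-3) + 1*(-3)³ + 35*1*(-3)²)/(1 + 35 - 3*1) = (1063 + 506) + (-35 + 2*9 - 102 + 1*(-27) + 35*1*9)/(1 + 35 - 3) = 1569 + (-35 + 18 - 102 - 27 + 315)/33 = 1569 + (1/33)*169 = 1569 + 169/33 = 51946/33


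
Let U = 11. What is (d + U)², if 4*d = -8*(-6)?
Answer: 529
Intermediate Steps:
d = 12 (d = (-8*(-6))/4 = (¼)*48 = 12)
(d + U)² = (12 + 11)² = 23² = 529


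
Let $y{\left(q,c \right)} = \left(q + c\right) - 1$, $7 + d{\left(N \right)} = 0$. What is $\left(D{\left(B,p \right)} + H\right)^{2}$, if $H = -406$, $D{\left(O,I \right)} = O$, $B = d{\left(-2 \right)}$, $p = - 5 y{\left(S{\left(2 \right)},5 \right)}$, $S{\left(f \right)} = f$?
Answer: $170569$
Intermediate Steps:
$d{\left(N \right)} = -7$ ($d{\left(N \right)} = -7 + 0 = -7$)
$y{\left(q,c \right)} = -1 + c + q$ ($y{\left(q,c \right)} = \left(c + q\right) - 1 = -1 + c + q$)
$p = -30$ ($p = - 5 \left(-1 + 5 + 2\right) = \left(-5\right) 6 = -30$)
$B = -7$
$\left(D{\left(B,p \right)} + H\right)^{2} = \left(-7 - 406\right)^{2} = \left(-413\right)^{2} = 170569$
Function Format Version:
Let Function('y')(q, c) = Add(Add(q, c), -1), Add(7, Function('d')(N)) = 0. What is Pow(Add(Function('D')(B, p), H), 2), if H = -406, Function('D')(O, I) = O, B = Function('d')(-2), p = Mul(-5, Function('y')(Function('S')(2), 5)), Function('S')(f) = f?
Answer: 170569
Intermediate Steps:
Function('d')(N) = -7 (Function('d')(N) = Add(-7, 0) = -7)
Function('y')(q, c) = Add(-1, c, q) (Function('y')(q, c) = Add(Add(c, q), -1) = Add(-1, c, q))
p = -30 (p = Mul(-5, Add(-1, 5, 2)) = Mul(-5, 6) = -30)
B = -7
Pow(Add(Function('D')(B, p), H), 2) = Pow(Add(-7, -406), 2) = Pow(-413, 2) = 170569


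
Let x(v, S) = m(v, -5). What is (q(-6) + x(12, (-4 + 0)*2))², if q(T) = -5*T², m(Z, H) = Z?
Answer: 28224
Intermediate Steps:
x(v, S) = v
(q(-6) + x(12, (-4 + 0)*2))² = (-5*(-6)² + 12)² = (-5*36 + 12)² = (-180 + 12)² = (-168)² = 28224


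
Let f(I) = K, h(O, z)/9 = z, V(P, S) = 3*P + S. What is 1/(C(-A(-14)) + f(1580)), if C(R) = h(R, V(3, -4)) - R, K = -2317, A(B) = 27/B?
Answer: -14/31835 ≈ -0.00043977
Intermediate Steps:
V(P, S) = S + 3*P
h(O, z) = 9*z
f(I) = -2317
C(R) = 45 - R (C(R) = 9*(-4 + 3*3) - R = 9*(-4 + 9) - R = 9*5 - R = 45 - R)
1/(C(-A(-14)) + f(1580)) = 1/((45 - (-1)*27/(-14)) - 2317) = 1/((45 - (-1)*27*(-1/14)) - 2317) = 1/((45 - (-1)*(-27)/14) - 2317) = 1/((45 - 1*27/14) - 2317) = 1/((45 - 27/14) - 2317) = 1/(603/14 - 2317) = 1/(-31835/14) = -14/31835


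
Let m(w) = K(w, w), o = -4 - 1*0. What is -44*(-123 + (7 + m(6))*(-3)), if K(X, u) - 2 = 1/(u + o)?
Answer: 6666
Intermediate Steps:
o = -4 (o = -4 + 0 = -4)
K(X, u) = 2 + 1/(-4 + u) (K(X, u) = 2 + 1/(u - 4) = 2 + 1/(-4 + u))
m(w) = (-7 + 2*w)/(-4 + w)
-44*(-123 + (7 + m(6))*(-3)) = -44*(-123 + (7 + (-7 + 2*6)/(-4 + 6))*(-3)) = -44*(-123 + (7 + (-7 + 12)/2)*(-3)) = -44*(-123 + (7 + (½)*5)*(-3)) = -44*(-123 + (7 + 5/2)*(-3)) = -44*(-123 + (19/2)*(-3)) = -44*(-123 - 57/2) = -44*(-303/2) = 6666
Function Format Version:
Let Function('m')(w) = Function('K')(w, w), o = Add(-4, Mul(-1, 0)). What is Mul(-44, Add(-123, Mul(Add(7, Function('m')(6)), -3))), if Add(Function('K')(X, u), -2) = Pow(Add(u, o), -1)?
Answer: 6666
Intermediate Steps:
o = -4 (o = Add(-4, 0) = -4)
Function('K')(X, u) = Add(2, Pow(Add(-4, u), -1)) (Function('K')(X, u) = Add(2, Pow(Add(u, -4), -1)) = Add(2, Pow(Add(-4, u), -1)))
Function('m')(w) = Mul(Pow(Add(-4, w), -1), Add(-7, Mul(2, w)))
Mul(-44, Add(-123, Mul(Add(7, Function('m')(6)), -3))) = Mul(-44, Add(-123, Mul(Add(7, Mul(Pow(Add(-4, 6), -1), Add(-7, Mul(2, 6)))), -3))) = Mul(-44, Add(-123, Mul(Add(7, Mul(Pow(2, -1), Add(-7, 12))), -3))) = Mul(-44, Add(-123, Mul(Add(7, Mul(Rational(1, 2), 5)), -3))) = Mul(-44, Add(-123, Mul(Add(7, Rational(5, 2)), -3))) = Mul(-44, Add(-123, Mul(Rational(19, 2), -3))) = Mul(-44, Add(-123, Rational(-57, 2))) = Mul(-44, Rational(-303, 2)) = 6666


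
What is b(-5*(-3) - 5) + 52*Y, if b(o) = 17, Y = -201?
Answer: -10435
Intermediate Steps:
b(-5*(-3) - 5) + 52*Y = 17 + 52*(-201) = 17 - 10452 = -10435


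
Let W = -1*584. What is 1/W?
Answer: -1/584 ≈ -0.0017123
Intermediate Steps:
W = -584
1/W = 1/(-584) = -1/584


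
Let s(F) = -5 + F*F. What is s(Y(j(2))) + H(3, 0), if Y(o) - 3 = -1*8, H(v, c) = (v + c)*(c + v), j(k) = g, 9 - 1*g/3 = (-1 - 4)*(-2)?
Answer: 29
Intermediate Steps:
g = -3 (g = 27 - 3*(-1 - 4)*(-2) = 27 - (-15)*(-2) = 27 - 3*10 = 27 - 30 = -3)
j(k) = -3
H(v, c) = (c + v)**2 (H(v, c) = (c + v)*(c + v) = (c + v)**2)
Y(o) = -5 (Y(o) = 3 - 1*8 = 3 - 8 = -5)
s(F) = -5 + F**2
s(Y(j(2))) + H(3, 0) = (-5 + (-5)**2) + (0 + 3)**2 = (-5 + 25) + 3**2 = 20 + 9 = 29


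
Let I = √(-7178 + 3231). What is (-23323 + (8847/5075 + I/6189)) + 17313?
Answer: -30491903/5075 + I*√3947/6189 ≈ -6008.3 + 0.010151*I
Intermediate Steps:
I = I*√3947 (I = √(-3947) = I*√3947 ≈ 62.825*I)
(-23323 + (8847/5075 + I/6189)) + 17313 = (-23323 + (8847/5075 + (I*√3947)/6189)) + 17313 = (-23323 + (8847*(1/5075) + (I*√3947)*(1/6189))) + 17313 = (-23323 + (8847/5075 + I*√3947/6189)) + 17313 = (-118355378/5075 + I*√3947/6189) + 17313 = -30491903/5075 + I*√3947/6189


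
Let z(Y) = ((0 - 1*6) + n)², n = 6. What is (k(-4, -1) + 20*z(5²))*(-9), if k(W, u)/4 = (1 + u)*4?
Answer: 0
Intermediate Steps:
z(Y) = 0 (z(Y) = ((0 - 1*6) + 6)² = ((0 - 6) + 6)² = (-6 + 6)² = 0² = 0)
k(W, u) = 16 + 16*u (k(W, u) = 4*((1 + u)*4) = 4*(4 + 4*u) = 16 + 16*u)
(k(-4, -1) + 20*z(5²))*(-9) = ((16 + 16*(-1)) + 20*0)*(-9) = ((16 - 16) + 0)*(-9) = (0 + 0)*(-9) = 0*(-9) = 0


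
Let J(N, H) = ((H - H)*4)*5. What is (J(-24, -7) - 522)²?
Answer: 272484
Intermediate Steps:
J(N, H) = 0 (J(N, H) = (0*4)*5 = 0*5 = 0)
(J(-24, -7) - 522)² = (0 - 522)² = (-522)² = 272484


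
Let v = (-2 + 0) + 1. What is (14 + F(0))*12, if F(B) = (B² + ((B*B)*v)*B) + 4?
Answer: 216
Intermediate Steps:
v = -1 (v = -2 + 1 = -1)
F(B) = 4 + B² - B³ (F(B) = (B² + ((B*B)*(-1))*B) + 4 = (B² + (B²*(-1))*B) + 4 = (B² + (-B²)*B) + 4 = (B² - B³) + 4 = 4 + B² - B³)
(14 + F(0))*12 = (14 + (4 + 0² - 1*0³))*12 = (14 + (4 + 0 - 1*0))*12 = (14 + (4 + 0 + 0))*12 = (14 + 4)*12 = 18*12 = 216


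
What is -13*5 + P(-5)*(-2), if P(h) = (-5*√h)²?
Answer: 185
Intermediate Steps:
P(h) = 25*h
-13*5 + P(-5)*(-2) = -13*5 + (25*(-5))*(-2) = -65 - 125*(-2) = -65 + 250 = 185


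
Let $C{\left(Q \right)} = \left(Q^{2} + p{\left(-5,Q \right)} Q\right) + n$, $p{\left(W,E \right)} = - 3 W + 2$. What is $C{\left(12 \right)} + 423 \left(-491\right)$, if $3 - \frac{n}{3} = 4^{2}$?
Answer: $-207384$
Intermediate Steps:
$n = -39$ ($n = 9 - 3 \cdot 4^{2} = 9 - 48 = -39$)
$p{\left(W,E \right)} = 2 - 3 W$
$C{\left(Q \right)} = -39 + Q^{2} + 17 Q$ ($C{\left(Q \right)} = \left(Q^{2} + \left(2 - -15\right) Q\right) - 39 = \left(Q^{2} + \left(2 + 15\right) Q\right) - 39 = \left(Q^{2} + 17 Q\right) - 39 = -39 + Q^{2} + 17 Q$)
$C{\left(12 \right)} + 423 \left(-491\right) = \left(-39 + 12^{2} + 17 \cdot 12\right) + 423 \left(-491\right) = \left(-39 + 144 + 204\right) - 207693 = 309 - 207693 = -207384$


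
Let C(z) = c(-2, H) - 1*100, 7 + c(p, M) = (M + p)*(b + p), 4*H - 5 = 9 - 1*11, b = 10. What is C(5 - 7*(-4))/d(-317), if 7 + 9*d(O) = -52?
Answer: 1053/59 ≈ 17.847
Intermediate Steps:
d(O) = -59/9 (d(O) = -7/9 + (1/9)*(-52) = -7/9 - 52/9 = -59/9)
H = 3/4 (H = 5/4 + (9 - 1*11)/4 = 5/4 + (9 - 11)/4 = 5/4 + (1/4)*(-2) = 5/4 - 1/2 = 3/4 ≈ 0.75000)
c(p, M) = -7 + (10 + p)*(M + p) (c(p, M) = -7 + (M + p)*(10 + p) = -7 + (10 + p)*(M + p))
C(z) = -117 (C(z) = (-7 + (-2)**2 + 10*(3/4) + 10*(-2) + (3/4)*(-2)) - 1*100 = (-7 + 4 + 15/2 - 20 - 3/2) - 100 = -17 - 100 = -117)
C(5 - 7*(-4))/d(-317) = -117/(-59/9) = -117*(-9/59) = 1053/59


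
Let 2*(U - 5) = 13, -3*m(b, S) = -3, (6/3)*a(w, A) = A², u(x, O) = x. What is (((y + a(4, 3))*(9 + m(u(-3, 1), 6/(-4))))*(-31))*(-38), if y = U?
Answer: 188480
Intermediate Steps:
a(w, A) = A²/2
m(b, S) = 1 (m(b, S) = -⅓*(-3) = 1)
U = 23/2 (U = 5 + (½)*13 = 5 + 13/2 = 23/2 ≈ 11.500)
y = 23/2 ≈ 11.500
(((y + a(4, 3))*(9 + m(u(-3, 1), 6/(-4))))*(-31))*(-38) = (((23/2 + (½)*3²)*(9 + 1))*(-31))*(-38) = (((23/2 + (½)*9)*10)*(-31))*(-38) = (((23/2 + 9/2)*10)*(-31))*(-38) = ((16*10)*(-31))*(-38) = (160*(-31))*(-38) = -4960*(-38) = 188480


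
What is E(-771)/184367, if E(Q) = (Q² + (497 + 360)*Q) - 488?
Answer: -66794/184367 ≈ -0.36229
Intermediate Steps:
E(Q) = -488 + Q² + 857*Q (E(Q) = (Q² + 857*Q) - 488 = -488 + Q² + 857*Q)
E(-771)/184367 = (-488 + (-771)² + 857*(-771))/184367 = (-488 + 594441 - 660747)*(1/184367) = -66794*1/184367 = -66794/184367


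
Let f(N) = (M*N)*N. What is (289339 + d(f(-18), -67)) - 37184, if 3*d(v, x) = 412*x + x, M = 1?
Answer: 728794/3 ≈ 2.4293e+5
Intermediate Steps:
f(N) = N**2 (f(N) = (1*N)*N = N*N = N**2)
d(v, x) = 413*x/3 (d(v, x) = (412*x + x)/3 = (413*x)/3 = 413*x/3)
(289339 + d(f(-18), -67)) - 37184 = (289339 + (413/3)*(-67)) - 37184 = (289339 - 27671/3) - 37184 = 840346/3 - 37184 = 728794/3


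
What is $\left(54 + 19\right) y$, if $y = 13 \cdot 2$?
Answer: $1898$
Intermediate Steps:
$y = 26$
$\left(54 + 19\right) y = \left(54 + 19\right) 26 = 73 \cdot 26 = 1898$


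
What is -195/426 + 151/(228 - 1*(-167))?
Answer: -4233/56090 ≈ -0.075468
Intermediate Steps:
-195/426 + 151/(228 - 1*(-167)) = -195*1/426 + 151/(228 + 167) = -65/142 + 151/395 = -4233/56090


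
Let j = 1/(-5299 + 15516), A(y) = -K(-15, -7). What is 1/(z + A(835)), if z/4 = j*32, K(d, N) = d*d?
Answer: -10217/2298697 ≈ -0.0044447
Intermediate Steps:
K(d, N) = d²
A(y) = -225 (A(y) = -1*(-15)² = -1*225 = -225)
j = 1/10217 ≈ 9.7876e-5
z = 128/10217 (z = 4*((1/10217)*32) = 4*(32/10217) = 128/10217 ≈ 0.012528)
1/(z + A(835)) = 1/(128/10217 - 225) = 1/(-2298697/10217) = -10217/2298697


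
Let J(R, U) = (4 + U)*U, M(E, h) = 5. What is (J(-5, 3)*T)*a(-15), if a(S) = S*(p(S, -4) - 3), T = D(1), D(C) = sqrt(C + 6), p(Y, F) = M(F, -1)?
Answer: -630*sqrt(7) ≈ -1666.8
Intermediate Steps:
p(Y, F) = 5
D(C) = sqrt(6 + C)
J(R, U) = U*(4 + U)
T = sqrt(7) (T = sqrt(6 + 1) = sqrt(7) ≈ 2.6458)
a(S) = 2*S (a(S) = S*(5 - 3) = S*2 = 2*S)
(J(-5, 3)*T)*a(-15) = ((3*(4 + 3))*sqrt(7))*(2*(-15)) = ((3*7)*sqrt(7))*(-30) = (21*sqrt(7))*(-30) = -630*sqrt(7)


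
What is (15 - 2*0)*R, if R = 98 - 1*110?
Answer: -180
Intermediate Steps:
R = -12 (R = 98 - 110 = -12)
(15 - 2*0)*R = (15 - 2*0)*(-12) = (15 - 1*0)*(-12) = (15 + 0)*(-12) = 15*(-12) = -180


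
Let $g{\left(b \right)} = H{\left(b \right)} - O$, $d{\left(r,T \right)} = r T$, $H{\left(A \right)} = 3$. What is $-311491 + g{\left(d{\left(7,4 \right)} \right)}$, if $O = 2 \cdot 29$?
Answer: $-311546$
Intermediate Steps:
$O = 58$
$d{\left(r,T \right)} = T r$
$g{\left(b \right)} = -55$ ($g{\left(b \right)} = 3 - 58 = -55$)
$-311491 + g{\left(d{\left(7,4 \right)} \right)} = -311491 - 55 = -311546$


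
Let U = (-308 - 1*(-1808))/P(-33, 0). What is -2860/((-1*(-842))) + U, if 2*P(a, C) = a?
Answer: -436730/4631 ≈ -94.306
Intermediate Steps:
P(a, C) = a/2
U = -1000/11 (U = (-308 - 1*(-1808))/(((½)*(-33))) = (-308 + 1808)/(-33/2) = 1500*(-2/33) = -1000/11 ≈ -90.909)
-2860/((-1*(-842))) + U = -2860/((-1*(-842))) - 1000/11 = -2860/842 - 1000/11 = -2860*1/842 - 1000/11 = -1430/421 - 1000/11 = -436730/4631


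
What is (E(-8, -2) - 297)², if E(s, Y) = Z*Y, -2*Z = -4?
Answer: 90601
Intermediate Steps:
Z = 2 (Z = -½*(-4) = 2)
E(s, Y) = 2*Y
(E(-8, -2) - 297)² = (2*(-2) - 297)² = (-4 - 297)² = (-301)² = 90601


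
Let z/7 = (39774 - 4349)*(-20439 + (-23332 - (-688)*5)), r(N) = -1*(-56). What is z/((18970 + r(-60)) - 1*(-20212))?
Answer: -10001079725/39238 ≈ -2.5488e+5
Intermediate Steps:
r(N) = 56
z = -10001079725 (z = 7*((39774 - 4349)*(-20439 + (-23332 - (-688)*5))) = 7*(35425*(-20439 + (-23332 - 1*(-3440)))) = 7*(35425*(-20439 + (-23332 + 3440))) = 7*(35425*(-20439 - 19892)) = 7*(35425*(-40331)) = 7*(-1428725675) = -10001079725)
z/((18970 + r(-60)) - 1*(-20212)) = -10001079725/((18970 + 56) - 1*(-20212)) = -10001079725/(19026 + 20212) = -10001079725/39238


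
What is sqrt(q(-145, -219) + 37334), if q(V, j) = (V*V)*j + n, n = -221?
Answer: I*sqrt(4567362) ≈ 2137.1*I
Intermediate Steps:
q(V, j) = -221 + j*V**2 (q(V, j) = (V*V)*j - 221 = V**2*j - 221 = j*V**2 - 221 = -221 + j*V**2)
sqrt(q(-145, -219) + 37334) = sqrt((-221 - 219*(-145)**2) + 37334) = sqrt((-221 - 219*21025) + 37334) = sqrt((-221 - 4604475) + 37334) = sqrt(-4604696 + 37334) = sqrt(-4567362) = I*sqrt(4567362)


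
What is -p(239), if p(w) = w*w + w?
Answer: -57360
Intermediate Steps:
p(w) = w + w² (p(w) = w² + w = w + w²)
-p(239) = -239*(1 + 239) = -239*240 = -1*57360 = -57360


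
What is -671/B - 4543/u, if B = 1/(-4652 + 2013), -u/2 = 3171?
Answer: 1604317363/906 ≈ 1.7708e+6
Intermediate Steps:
u = -6342 (u = -2*3171 = -6342)
B = -1/2639 (B = 1/(-2639) = -1/2639 ≈ -0.00037893)
-671/B - 4543/u = -671/(-1/2639) - 4543/(-6342) = -671*(-2639) - 4543*(-1/6342) = 1770769 + 649/906 = 1604317363/906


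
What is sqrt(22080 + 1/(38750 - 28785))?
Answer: sqrt(2192571057965)/9965 ≈ 148.59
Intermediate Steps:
sqrt(22080 + 1/(38750 - 28785)) = sqrt(22080 + 1/9965) = sqrt(220027201/9965) = sqrt(2192571057965)/9965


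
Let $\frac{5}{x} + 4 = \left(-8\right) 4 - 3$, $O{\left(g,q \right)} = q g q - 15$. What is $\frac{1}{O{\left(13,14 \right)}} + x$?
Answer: $- \frac{12626}{98787} \approx -0.12781$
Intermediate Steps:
$O{\left(g,q \right)} = -15 + g q^{2}$ ($O{\left(g,q \right)} = g q q - 15 = g q^{2} - 15 = -15 + g q^{2}$)
$x = - \frac{5}{39}$ ($x = \frac{5}{-4 - 35} = \frac{5}{-39} = 5 \left(- \frac{1}{39}\right) = - \frac{5}{39} \approx -0.12821$)
$\frac{1}{O{\left(13,14 \right)}} + x = \frac{1}{-15 + 13 \cdot 14^{2}} - \frac{5}{39} = \frac{1}{-15 + 13 \cdot 196} - \frac{5}{39} = \frac{1}{-15 + 2548} - \frac{5}{39} = \frac{1}{2533} - \frac{5}{39} = - \frac{12626}{98787}$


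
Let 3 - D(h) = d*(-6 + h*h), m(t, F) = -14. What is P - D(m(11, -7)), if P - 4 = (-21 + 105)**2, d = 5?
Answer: 8007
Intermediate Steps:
P = 7060 (P = 4 + (-21 + 105)**2 = 4 + 84**2 = 4 + 7056 = 7060)
D(h) = 33 - 5*h**2 (D(h) = 3 - 5*(-6 + h*h) = 3 - 5*(-6 + h**2) = 3 - (-30 + 5*h**2) = 3 + (30 - 5*h**2) = 33 - 5*h**2)
P - D(m(11, -7)) = 7060 - (33 - 5*(-14)**2) = 7060 - (33 - 5*196) = 7060 - (33 - 980) = 7060 - 1*(-947) = 7060 + 947 = 8007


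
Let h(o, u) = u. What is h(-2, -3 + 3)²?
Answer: 0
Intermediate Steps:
h(-2, -3 + 3)² = (-3 + 3)² = 0² = 0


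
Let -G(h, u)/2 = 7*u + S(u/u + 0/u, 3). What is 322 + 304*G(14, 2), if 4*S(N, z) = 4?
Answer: -8798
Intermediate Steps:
S(N, z) = 1 (S(N, z) = (1/4)*4 = 1)
G(h, u) = -2 - 14*u (G(h, u) = -2*(7*u + 1) = -2*(1 + 7*u) = -2 - 14*u)
322 + 304*G(14, 2) = 322 + 304*(-2 - 14*2) = 322 + 304*(-2 - 28) = 322 + 304*(-30) = 322 - 9120 = -8798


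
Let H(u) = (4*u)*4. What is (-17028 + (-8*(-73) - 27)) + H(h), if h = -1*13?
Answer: -16679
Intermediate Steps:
h = -13
H(u) = 16*u
(-17028 + (-8*(-73) - 27)) + H(h) = (-17028 + (-8*(-73) - 27)) + 16*(-13) = (-17028 + (584 - 27)) - 208 = (-17028 + 557) - 208 = -16471 - 208 = -16679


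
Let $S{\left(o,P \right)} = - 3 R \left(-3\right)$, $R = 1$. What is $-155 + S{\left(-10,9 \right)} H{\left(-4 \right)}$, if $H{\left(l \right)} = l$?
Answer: $-191$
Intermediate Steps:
$S{\left(o,P \right)} = 9$ ($S{\left(o,P \right)} = \left(-3\right) 1 \left(-3\right) = \left(-3\right) \left(-3\right) = 9$)
$-155 + S{\left(-10,9 \right)} H{\left(-4 \right)} = -155 + 9 \left(-4\right) = -155 - 36 = -191$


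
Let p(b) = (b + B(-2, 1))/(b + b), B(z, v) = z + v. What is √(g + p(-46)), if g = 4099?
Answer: √8674565/46 ≈ 64.027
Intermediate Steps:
B(z, v) = v + z
p(b) = (-1 + b)/(2*b) (p(b) = (b + (1 - 2))/(b + b) = (b - 1)/((2*b)) = (-1 + b)*(1/(2*b)) = (-1 + b)/(2*b))
√(g + p(-46)) = √(4099 + (½)*(-1 - 46)/(-46)) = √(4099 + (½)*(-1/46)*(-47)) = √(4099 + 47/92) = √(377155/92) = √8674565/46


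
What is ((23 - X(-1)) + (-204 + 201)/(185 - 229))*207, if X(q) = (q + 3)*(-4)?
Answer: 282969/44 ≈ 6431.1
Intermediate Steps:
X(q) = -12 - 4*q (X(q) = (3 + q)*(-4) = -12 - 4*q)
((23 - X(-1)) + (-204 + 201)/(185 - 229))*207 = ((23 - (-12 - 4*(-1))) + (-204 + 201)/(185 - 229))*207 = ((23 - (-12 + 4)) - 3/(-44))*207 = ((23 - 1*(-8)) - 3*(-1/44))*207 = ((23 + 8) + 3/44)*207 = (31 + 3/44)*207 = (1367/44)*207 = 282969/44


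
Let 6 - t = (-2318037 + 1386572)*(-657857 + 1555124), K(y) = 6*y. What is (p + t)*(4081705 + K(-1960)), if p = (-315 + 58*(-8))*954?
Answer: 3401546328926185275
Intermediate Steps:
p = -743166 (p = (-315 - 464)*954 = -779*954 = -743166)
t = 835772806161 (t = 6 - (-2318037 + 1386572)*(-657857 + 1555124) = 6 - (-931465)*897267 = 6 - 1*(-835772806155) = 6 + 835772806155 = 835772806161)
(p + t)*(4081705 + K(-1960)) = (-743166 + 835772806161)*(4081705 + 6*(-1960)) = 835772062995*(4081705 - 11760) = 835772062995*4069945 = 3401546328926185275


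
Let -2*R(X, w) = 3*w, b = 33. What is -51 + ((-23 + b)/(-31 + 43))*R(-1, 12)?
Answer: -66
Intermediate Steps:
R(X, w) = -3*w/2
-51 + ((-23 + b)/(-31 + 43))*R(-1, 12) = -51 + ((-23 + 33)/(-31 + 43))*(-3/2*12) = -51 + (10/12)*(-18) = -51 + (10*(1/12))*(-18) = -51 + (⅚)*(-18) = -51 - 15 = -66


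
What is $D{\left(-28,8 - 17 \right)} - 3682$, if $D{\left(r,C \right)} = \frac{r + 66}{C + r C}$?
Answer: $- \frac{894688}{243} \approx -3681.8$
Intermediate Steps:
$D{\left(r,C \right)} = \frac{66 + r}{C + C r}$
$D{\left(-28,8 - 17 \right)} - 3682 = \frac{66 - 28}{\left(8 - 17\right) \left(1 - 28\right)} - 3682 = \frac{1}{-9} \frac{1}{-27} \cdot 38 - 3682 = \left(- \frac{1}{9}\right) \left(- \frac{1}{27}\right) 38 - 3682 = \frac{38}{243} - 3682 = - \frac{894688}{243}$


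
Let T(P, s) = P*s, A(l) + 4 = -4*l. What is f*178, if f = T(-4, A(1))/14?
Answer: 2848/7 ≈ 406.86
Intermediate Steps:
A(l) = -4 - 4*l
f = 16/7 (f = -4*(-4 - 4*1)/14 = -4*(-4 - 4)*(1/14) = -4*(-8)*(1/14) = 32*(1/14) = 16/7 ≈ 2.2857)
f*178 = (16/7)*178 = 2848/7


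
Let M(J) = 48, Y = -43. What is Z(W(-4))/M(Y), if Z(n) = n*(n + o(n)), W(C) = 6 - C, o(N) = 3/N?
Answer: 103/48 ≈ 2.1458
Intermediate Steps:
Z(n) = n*(n + 3/n)
Z(W(-4))/M(Y) = (3 + (6 - 1*(-4))²)/48 = (3 + (6 + 4)²)*(1/48) = (3 + 10²)*(1/48) = (3 + 100)*(1/48) = 103*(1/48) = 103/48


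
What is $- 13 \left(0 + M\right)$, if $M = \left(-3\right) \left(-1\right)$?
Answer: $-39$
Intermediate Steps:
$M = 3$
$- 13 \left(0 + M\right) = - 13 \left(0 + 3\right) = \left(-13\right) 3 = -39$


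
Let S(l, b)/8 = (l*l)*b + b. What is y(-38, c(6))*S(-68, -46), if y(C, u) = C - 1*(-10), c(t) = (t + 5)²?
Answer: 47656000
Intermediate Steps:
c(t) = (5 + t)²
S(l, b) = 8*b + 8*b*l² (S(l, b) = 8*((l*l)*b + b) = 8*(l²*b + b) = 8*(b*l² + b) = 8*(b + b*l²) = 8*b + 8*b*l²)
y(C, u) = 10 + C (y(C, u) = C + 10 = 10 + C)
y(-38, c(6))*S(-68, -46) = (10 - 38)*(8*(-46)*(1 + (-68)²)) = -224*(-46)*(1 + 4624) = -224*(-46)*4625 = -28*(-1702000) = 47656000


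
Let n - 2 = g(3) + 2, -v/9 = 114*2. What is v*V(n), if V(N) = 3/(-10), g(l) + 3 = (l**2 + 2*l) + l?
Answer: 3078/5 ≈ 615.60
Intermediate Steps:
g(l) = -3 + l**2 + 3*l (g(l) = -3 + ((l**2 + 2*l) + l) = -3 + (l**2 + 3*l) = -3 + l**2 + 3*l)
v = -2052 (v = -1026*2 = -9*228 = -2052)
n = 19 (n = 2 + ((-3 + 3**2 + 3*3) + 2) = 2 + ((-3 + 9 + 9) + 2) = 2 + (15 + 2) = 2 + 17 = 19)
V(N) = -3/10 (V(N) = 3*(-1/10) = -3/10)
v*V(n) = -2052*(-3/10) = 3078/5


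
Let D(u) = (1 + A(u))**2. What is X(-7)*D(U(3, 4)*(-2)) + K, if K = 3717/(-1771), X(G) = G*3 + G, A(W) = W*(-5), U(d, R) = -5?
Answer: -17009215/253 ≈ -67230.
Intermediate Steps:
A(W) = -5*W
X(G) = 4*G (X(G) = 3*G + G = 4*G)
D(u) = (1 - 5*u)**2
K = -531/253 (K = 3717*(-1/1771) = -531/253 ≈ -2.0988)
X(-7)*D(U(3, 4)*(-2)) + K = (4*(-7))*(-1 + 5*(-5*(-2)))**2 - 531/253 = -28*(-1 + 5*10)**2 - 531/253 = -28*(-1 + 50)**2 - 531/253 = -28*49**2 - 531/253 = -28*2401 - 531/253 = -67228 - 531/253 = -17009215/253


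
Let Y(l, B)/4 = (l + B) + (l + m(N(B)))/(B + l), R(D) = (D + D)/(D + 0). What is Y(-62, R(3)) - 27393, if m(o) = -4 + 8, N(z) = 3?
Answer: -414437/15 ≈ -27629.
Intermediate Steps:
m(o) = 4
R(D) = 2 (R(D) = (2*D)/D = 2)
Y(l, B) = 4*B + 4*l + 4*(4 + l)/(B + l) (Y(l, B) = 4*((l + B) + (l + 4)/(B + l)) = 4*((B + l) + (4 + l)/(B + l)) = 4*(B + l + (4 + l)/(B + l)) = 4*B + 4*l + 4*(4 + l)/(B + l))
Y(-62, R(3)) - 27393 = 4*(4 - 62 + 2² + (-62)² + 2*2*(-62))/(2 - 62) - 27393 = 4*(4 - 62 + 4 + 3844 - 248)/(-60) - 27393 = 4*(-1/60)*3542 - 27393 = -3542/15 - 27393 = -414437/15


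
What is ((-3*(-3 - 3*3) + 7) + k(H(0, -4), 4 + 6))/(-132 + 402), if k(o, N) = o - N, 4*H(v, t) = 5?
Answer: 137/1080 ≈ 0.12685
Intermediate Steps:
H(v, t) = 5/4 (H(v, t) = (¼)*5 = 5/4)
((-3*(-3 - 3*3) + 7) + k(H(0, -4), 4 + 6))/(-132 + 402) = ((-3*(-3 - 3*3) + 7) + (5/4 - (4 + 6)))/(-132 + 402) = ((-3*(-3 - 9) + 7) + (5/4 - 1*10))/270 = ((-3*(-12) + 7) + (5/4 - 10))*(1/270) = ((36 + 7) - 35/4)*(1/270) = (43 - 35/4)*(1/270) = (137/4)*(1/270) = 137/1080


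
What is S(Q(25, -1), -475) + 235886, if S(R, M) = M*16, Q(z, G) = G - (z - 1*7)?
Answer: 228286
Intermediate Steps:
Q(z, G) = 7 + G - z (Q(z, G) = G - (z - 7) = G - (-7 + z) = G + (7 - z) = 7 + G - z)
S(R, M) = 16*M
S(Q(25, -1), -475) + 235886 = 16*(-475) + 235886 = -7600 + 235886 = 228286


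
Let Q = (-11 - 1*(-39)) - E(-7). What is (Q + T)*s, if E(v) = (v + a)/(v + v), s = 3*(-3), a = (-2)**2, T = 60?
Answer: -11061/14 ≈ -790.07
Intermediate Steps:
a = 4
s = -9
E(v) = (4 + v)/(2*v) (E(v) = (v + 4)/(v + v) = (4 + v)/((2*v)) = (4 + v)*(1/(2*v)) = (4 + v)/(2*v))
Q = 389/14 (Q = (-11 - 1*(-39)) - (4 - 7)/(2*(-7)) = (-11 + 39) - (-1)*(-3)/(2*7) = 28 - 1*3/14 = 28 - 3/14 = 389/14 ≈ 27.786)
(Q + T)*s = (389/14 + 60)*(-9) = (1229/14)*(-9) = -11061/14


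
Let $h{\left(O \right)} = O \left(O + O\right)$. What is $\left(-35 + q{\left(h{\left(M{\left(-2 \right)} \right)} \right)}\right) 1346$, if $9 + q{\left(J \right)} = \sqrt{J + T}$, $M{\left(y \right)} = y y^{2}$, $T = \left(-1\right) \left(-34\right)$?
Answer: $-59224 + 12114 \sqrt{2} \approx -42092.0$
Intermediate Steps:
$T = 34$
$M{\left(y \right)} = y^{3}$
$h{\left(O \right)} = 2 O^{2}$ ($h{\left(O \right)} = O 2 O = 2 O^{2}$)
$q{\left(J \right)} = -9 + \sqrt{34 + J}$ ($q{\left(J \right)} = -9 + \sqrt{J + 34} = -9 + \sqrt{34 + J}$)
$\left(-35 + q{\left(h{\left(M{\left(-2 \right)} \right)} \right)}\right) 1346 = \left(-35 - \left(9 - \sqrt{34 + 2 \left(\left(-2\right)^{3}\right)^{2}}\right)\right) 1346 = \left(-35 - \left(9 - \sqrt{34 + 2 \left(-8\right)^{2}}\right)\right) 1346 = \left(-35 - \left(9 - \sqrt{34 + 2 \cdot 64}\right)\right) 1346 = \left(-35 - \left(9 - \sqrt{34 + 128}\right)\right) 1346 = \left(-35 - \left(9 - \sqrt{162}\right)\right) 1346 = \left(-35 - \left(9 - 9 \sqrt{2}\right)\right) 1346 = \left(-44 + 9 \sqrt{2}\right) 1346 = -59224 + 12114 \sqrt{2}$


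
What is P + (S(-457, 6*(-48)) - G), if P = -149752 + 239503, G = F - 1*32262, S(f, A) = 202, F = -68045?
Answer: 190260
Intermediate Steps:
G = -100307 (G = -68045 - 1*32262 = -68045 - 32262 = -100307)
P = 89751
P + (S(-457, 6*(-48)) - G) = 89751 + (202 - 1*(-100307)) = 89751 + (202 + 100307) = 89751 + 100509 = 190260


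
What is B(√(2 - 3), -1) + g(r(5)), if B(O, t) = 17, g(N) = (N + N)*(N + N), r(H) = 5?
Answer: 117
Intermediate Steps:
g(N) = 4*N² (g(N) = (2*N)*(2*N) = 4*N²)
B(√(2 - 3), -1) + g(r(5)) = 17 + 4*5² = 17 + 4*25 = 17 + 100 = 117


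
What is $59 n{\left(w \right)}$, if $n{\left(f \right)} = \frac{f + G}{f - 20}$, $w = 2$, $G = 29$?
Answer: $- \frac{1829}{18} \approx -101.61$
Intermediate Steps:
$n{\left(f \right)} = \frac{29 + f}{-20 + f}$ ($n{\left(f \right)} = \frac{f + 29}{f - 20} = \frac{29 + f}{-20 + f}$)
$59 n{\left(w \right)} = 59 \frac{29 + 2}{-20 + 2} = 59 \frac{1}{-18} \cdot 31 = 59 \left(\left(- \frac{1}{18}\right) 31\right) = 59 \left(- \frac{31}{18}\right) = - \frac{1829}{18}$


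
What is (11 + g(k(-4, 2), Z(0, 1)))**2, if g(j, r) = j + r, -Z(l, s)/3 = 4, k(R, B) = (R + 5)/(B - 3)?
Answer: 4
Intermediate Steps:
k(R, B) = (5 + R)/(-3 + B)
Z(l, s) = -12 (Z(l, s) = -3*4 = -12)
(11 + g(k(-4, 2), Z(0, 1)))**2 = (11 + ((5 - 4)/(-3 + 2) - 12))**2 = (11 + (1/(-1) - 12))**2 = (11 + (-1*1 - 12))**2 = (11 + (-1 - 12))**2 = (11 - 13)**2 = (-2)**2 = 4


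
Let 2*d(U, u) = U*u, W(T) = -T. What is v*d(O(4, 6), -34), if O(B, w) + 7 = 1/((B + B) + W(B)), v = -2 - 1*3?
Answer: -2295/4 ≈ -573.75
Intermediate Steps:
v = -5 (v = -2 - 3 = -5)
O(B, w) = -7 + 1/B (O(B, w) = -7 + 1/((B + B) - B) = -7 + 1/(2*B - B) = -7 + 1/B)
d(U, u) = U*u/2 (d(U, u) = (U*u)/2 = U*u/2)
v*d(O(4, 6), -34) = -5*(-7 + 1/4)*(-34)/2 = -5*(-7 + ¼)*(-34)/2 = -5*(-27)*(-34)/(2*4) = -5*459/4 = -2295/4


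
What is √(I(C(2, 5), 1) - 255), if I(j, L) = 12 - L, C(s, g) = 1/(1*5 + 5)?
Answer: 2*I*√61 ≈ 15.62*I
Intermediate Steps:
C(s, g) = ⅒ (C(s, g) = 1/(5 + 5) = 1/10 = ⅒)
√(I(C(2, 5), 1) - 255) = √((12 - 1*1) - 255) = √((12 - 1) - 255) = √(11 - 255) = √(-244) = 2*I*√61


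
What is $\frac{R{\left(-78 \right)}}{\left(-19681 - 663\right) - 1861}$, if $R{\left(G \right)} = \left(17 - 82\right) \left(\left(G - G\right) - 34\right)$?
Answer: $- \frac{442}{4441} \approx -0.099527$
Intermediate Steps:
$R{\left(G \right)} = 2210$ ($R{\left(G \right)} = - 65 \left(0 - 34\right) = \left(-65\right) \left(-34\right) = 2210$)
$\frac{R{\left(-78 \right)}}{\left(-19681 - 663\right) - 1861} = \frac{2210}{\left(-19681 - 663\right) - 1861} = \frac{2210}{-20344 - 1861} = \frac{2210}{-22205} = 2210 \left(- \frac{1}{22205}\right) = - \frac{442}{4441}$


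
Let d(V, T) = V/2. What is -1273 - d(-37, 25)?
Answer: -2509/2 ≈ -1254.5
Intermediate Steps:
d(V, T) = V/2 (d(V, T) = V*(1/2) = V/2)
-1273 - d(-37, 25) = -1273 - (-37)/2 = -1273 - 1*(-37/2) = -1273 + 37/2 = -2509/2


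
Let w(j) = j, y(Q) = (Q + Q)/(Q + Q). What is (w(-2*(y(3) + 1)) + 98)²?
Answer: 8836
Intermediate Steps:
y(Q) = 1 (y(Q) = (2*Q)/((2*Q)) = (2*Q)*(1/(2*Q)) = 1)
(w(-2*(y(3) + 1)) + 98)² = (-2*(1 + 1) + 98)² = (-2*2 + 98)² = (-4 + 98)² = 94² = 8836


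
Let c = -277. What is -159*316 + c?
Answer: -50521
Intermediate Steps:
-159*316 + c = -159*316 - 277 = -50244 - 277 = -50521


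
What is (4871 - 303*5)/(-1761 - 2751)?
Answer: -839/1128 ≈ -0.74379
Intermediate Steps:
(4871 - 303*5)/(-1761 - 2751) = (4871 - 1515)/(-4512) = 3356*(-1/4512) = -839/1128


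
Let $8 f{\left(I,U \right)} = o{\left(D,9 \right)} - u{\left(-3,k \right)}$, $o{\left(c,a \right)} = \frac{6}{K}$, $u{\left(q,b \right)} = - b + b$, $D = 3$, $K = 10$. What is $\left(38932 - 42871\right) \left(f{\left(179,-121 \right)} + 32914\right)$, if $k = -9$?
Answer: $- \frac{5185941657}{40} \approx -1.2965 \cdot 10^{8}$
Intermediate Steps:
$u{\left(q,b \right)} = 0$
$o{\left(c,a \right)} = \frac{3}{5}$ ($o{\left(c,a \right)} = \frac{6}{10} = 6 \cdot \frac{1}{10} = \frac{3}{5}$)
$f{\left(I,U \right)} = \frac{3}{40}$ ($f{\left(I,U \right)} = \frac{\frac{3}{5} - 0}{8} = \frac{\frac{3}{5} + 0}{8} = \frac{1}{8} \cdot \frac{3}{5} = \frac{3}{40}$)
$\left(38932 - 42871\right) \left(f{\left(179,-121 \right)} + 32914\right) = \left(38932 - 42871\right) \left(\frac{3}{40} + 32914\right) = \left(-3939\right) \frac{1316563}{40} = - \frac{5185941657}{40}$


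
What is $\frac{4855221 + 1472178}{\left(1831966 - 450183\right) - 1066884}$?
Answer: $\frac{486723}{24223} \approx 20.093$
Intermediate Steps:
$\frac{4855221 + 1472178}{\left(1831966 - 450183\right) - 1066884} = \frac{6327399}{1381783 - 1066884} = \frac{6327399}{314899} = 6327399 \cdot \frac{1}{314899} = \frac{486723}{24223}$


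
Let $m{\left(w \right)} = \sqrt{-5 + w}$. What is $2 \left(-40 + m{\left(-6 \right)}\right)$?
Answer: $-80 + 2 i \sqrt{11} \approx -80.0 + 6.6332 i$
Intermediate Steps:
$2 \left(-40 + m{\left(-6 \right)}\right) = 2 \left(-40 + \sqrt{-5 - 6}\right) = 2 \left(-40 + \sqrt{-11}\right) = 2 \left(-40 + i \sqrt{11}\right) = -80 + 2 i \sqrt{11}$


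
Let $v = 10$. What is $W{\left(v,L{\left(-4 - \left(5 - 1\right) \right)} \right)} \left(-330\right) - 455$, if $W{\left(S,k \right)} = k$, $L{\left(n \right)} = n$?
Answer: $2185$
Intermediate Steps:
$W{\left(v,L{\left(-4 - \left(5 - 1\right) \right)} \right)} \left(-330\right) - 455 = \left(-4 - \left(5 - 1\right)\right) \left(-330\right) - 455 = \left(-4 - 4\right) \left(-330\right) - 455 = \left(-8\right) \left(-330\right) - 455 = 2640 - 455 = 2185$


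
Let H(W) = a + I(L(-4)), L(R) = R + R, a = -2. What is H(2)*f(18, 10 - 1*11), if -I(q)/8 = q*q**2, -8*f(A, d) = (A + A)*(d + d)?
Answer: 36846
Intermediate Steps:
f(A, d) = -A*d/2 (f(A, d) = -(A + A)*(d + d)/8 = -2*A*2*d/8 = -A*d/2)
L(R) = 2*R
I(q) = -8*q**3 (I(q) = -8*q*q**2 = -8*q**3)
H(W) = 4094 (H(W) = -2 - 8*(2*(-4))**3 = -2 - 8*(-8)**3 = -2 - 8*(-512) = -2 + 4096 = 4094)
H(2)*f(18, 10 - 1*11) = 4094*(-1/2*18*(10 - 1*11)) = 4094*(-1/2*18*(10 - 11)) = 4094*(-1/2*18*(-1)) = 4094*9 = 36846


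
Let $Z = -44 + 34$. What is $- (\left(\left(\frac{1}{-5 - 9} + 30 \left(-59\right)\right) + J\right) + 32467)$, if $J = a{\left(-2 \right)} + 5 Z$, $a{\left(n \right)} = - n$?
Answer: $- \frac{429085}{14} \approx -30649.0$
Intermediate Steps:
$Z = -10$
$J = -48$ ($J = \left(-1\right) \left(-2\right) + 5 \left(-10\right) = 2 - 50 = -48$)
$- (\left(\left(\frac{1}{-5 - 9} + 30 \left(-59\right)\right) + J\right) + 32467) = - (\left(\left(\frac{1}{-5 - 9} + 30 \left(-59\right)\right) - 48\right) + 32467) = - (\left(\left(\frac{1}{-14} - 1770\right) - 48\right) + 32467) = - (\left(\left(- \frac{1}{14} - 1770\right) - 48\right) + 32467) = - (\left(- \frac{24781}{14} - 48\right) + 32467) = - (- \frac{25453}{14} + 32467) = \left(-1\right) \frac{429085}{14} = - \frac{429085}{14}$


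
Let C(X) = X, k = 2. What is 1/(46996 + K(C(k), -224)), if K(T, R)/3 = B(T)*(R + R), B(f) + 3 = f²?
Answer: 1/45652 ≈ 2.1905e-5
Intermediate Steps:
B(f) = -3 + f²
K(T, R) = 6*R*(-3 + T²) (K(T, R) = 3*((-3 + T²)*(R + R)) = 3*((-3 + T²)*(2*R)) = 3*(2*R*(-3 + T²)) = 6*R*(-3 + T²))
1/(46996 + K(C(k), -224)) = 1/(46996 + 6*(-224)*(-3 + 2²)) = 1/(46996 + 6*(-224)*(-3 + 4)) = 1/(46996 + 6*(-224)*1) = 1/(46996 - 1344) = 1/45652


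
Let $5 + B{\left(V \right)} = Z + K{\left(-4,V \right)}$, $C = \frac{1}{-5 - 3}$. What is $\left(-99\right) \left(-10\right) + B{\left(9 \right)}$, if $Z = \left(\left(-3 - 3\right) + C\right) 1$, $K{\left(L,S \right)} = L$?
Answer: $\frac{7799}{8} \approx 974.88$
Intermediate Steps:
$C = - \frac{1}{8}$ ($C = \frac{1}{-8} = - \frac{1}{8} \approx -0.125$)
$Z = - \frac{49}{8}$ ($Z = \left(\left(-3 - 3\right) - \frac{1}{8}\right) 1 = \left(-6 - \frac{1}{8}\right) 1 = \left(- \frac{49}{8}\right) 1 = - \frac{49}{8} \approx -6.125$)
$B{\left(V \right)} = - \frac{121}{8}$ ($B{\left(V \right)} = -5 - \frac{81}{8} = - \frac{121}{8}$)
$\left(-99\right) \left(-10\right) + B{\left(9 \right)} = \left(-99\right) \left(-10\right) - \frac{121}{8} = 990 - \frac{121}{8} = \frac{7799}{8}$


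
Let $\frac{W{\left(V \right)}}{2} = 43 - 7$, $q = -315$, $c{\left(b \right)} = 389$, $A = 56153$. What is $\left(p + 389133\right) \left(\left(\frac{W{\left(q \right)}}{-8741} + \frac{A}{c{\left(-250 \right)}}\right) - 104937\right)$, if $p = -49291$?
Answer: $- \frac{121092883404736216}{3400249} \approx -3.5613 \cdot 10^{10}$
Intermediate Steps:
$W{\left(V \right)} = 72$ ($W{\left(V \right)} = 2 \left(43 - 7\right) = 2 \cdot 36 = 72$)
$\left(p + 389133\right) \left(\left(\frac{W{\left(q \right)}}{-8741} + \frac{A}{c{\left(-250 \right)}}\right) - 104937\right) = \left(-49291 + 389133\right) \left(\left(\frac{72}{-8741} + \frac{56153}{389}\right) - 104937\right) = 339842 \left(\left(72 \left(- \frac{1}{8741}\right) + 56153 \cdot \frac{1}{389}\right) - 104937\right) = 339842 \left(\left(- \frac{72}{8741} + \frac{56153}{389}\right) - 104937\right) = 339842 \left(\frac{490805365}{3400249} - 104937\right) = 339842 \left(- \frac{356321123948}{3400249}\right) = - \frac{121092883404736216}{3400249}$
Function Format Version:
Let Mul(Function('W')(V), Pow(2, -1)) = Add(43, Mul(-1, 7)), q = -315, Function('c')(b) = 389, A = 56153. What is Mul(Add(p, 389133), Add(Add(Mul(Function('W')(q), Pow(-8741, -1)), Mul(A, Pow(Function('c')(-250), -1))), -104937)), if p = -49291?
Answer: Rational(-121092883404736216, 3400249) ≈ -3.5613e+10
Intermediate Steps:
Function('W')(V) = 72 (Function('W')(V) = Mul(2, Add(43, Mul(-1, 7))) = Mul(2, Add(43, -7)) = Mul(2, 36) = 72)
Mul(Add(p, 389133), Add(Add(Mul(Function('W')(q), Pow(-8741, -1)), Mul(A, Pow(Function('c')(-250), -1))), -104937)) = Mul(Add(-49291, 389133), Add(Add(Mul(72, Pow(-8741, -1)), Mul(56153, Pow(389, -1))), -104937)) = Mul(339842, Add(Add(Mul(72, Rational(-1, 8741)), Mul(56153, Rational(1, 389))), -104937)) = Mul(339842, Add(Add(Rational(-72, 8741), Rational(56153, 389)), -104937)) = Mul(339842, Add(Rational(490805365, 3400249), -104937)) = Mul(339842, Rational(-356321123948, 3400249)) = Rational(-121092883404736216, 3400249)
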